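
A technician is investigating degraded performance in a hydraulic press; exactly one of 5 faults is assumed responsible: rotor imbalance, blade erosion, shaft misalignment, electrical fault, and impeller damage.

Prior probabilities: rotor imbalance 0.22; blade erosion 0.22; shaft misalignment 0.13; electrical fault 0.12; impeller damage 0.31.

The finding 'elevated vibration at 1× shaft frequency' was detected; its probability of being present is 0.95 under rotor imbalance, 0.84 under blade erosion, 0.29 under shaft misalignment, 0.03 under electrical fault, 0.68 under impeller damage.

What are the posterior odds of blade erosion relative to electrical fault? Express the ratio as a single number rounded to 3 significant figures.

51.3

The normalizing constant cancels in an odds ratio, so compute prior × likelihood for the two hypotheses only:
  blade erosion: 0.22 × 0.84 = 0.1848
  electrical fault: 0.12 × 0.03 = 0.0036
Odds(blade erosion : electrical fault) = 0.1848 / 0.0036 ≈ 51.3.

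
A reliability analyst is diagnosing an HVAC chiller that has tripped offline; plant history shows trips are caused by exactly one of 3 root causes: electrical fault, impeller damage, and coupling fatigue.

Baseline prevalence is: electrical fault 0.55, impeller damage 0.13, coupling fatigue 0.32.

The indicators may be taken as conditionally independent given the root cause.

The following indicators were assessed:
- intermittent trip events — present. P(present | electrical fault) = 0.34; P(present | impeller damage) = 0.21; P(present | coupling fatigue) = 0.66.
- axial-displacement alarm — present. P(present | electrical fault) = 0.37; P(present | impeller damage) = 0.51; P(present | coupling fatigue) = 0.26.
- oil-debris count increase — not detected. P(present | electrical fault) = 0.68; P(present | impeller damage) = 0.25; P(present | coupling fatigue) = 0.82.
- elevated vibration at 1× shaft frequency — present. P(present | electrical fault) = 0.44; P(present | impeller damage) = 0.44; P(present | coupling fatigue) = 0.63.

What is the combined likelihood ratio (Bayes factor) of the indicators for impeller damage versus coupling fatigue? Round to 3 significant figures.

1.82

The Bayes factor is the ratio of the joint likelihoods of the indicator pattern under the two hypotheses (using 1 − P(present | H) for each absent indicator).
  impeller damage: 0.21 × 0.51 × (1 − 0.25) × 0.44 = 0.035343
  coupling fatigue: 0.66 × 0.26 × (1 − 0.82) × 0.63 = 0.019459
Bayes factor = 0.035343 / 0.019459 ≈ 1.82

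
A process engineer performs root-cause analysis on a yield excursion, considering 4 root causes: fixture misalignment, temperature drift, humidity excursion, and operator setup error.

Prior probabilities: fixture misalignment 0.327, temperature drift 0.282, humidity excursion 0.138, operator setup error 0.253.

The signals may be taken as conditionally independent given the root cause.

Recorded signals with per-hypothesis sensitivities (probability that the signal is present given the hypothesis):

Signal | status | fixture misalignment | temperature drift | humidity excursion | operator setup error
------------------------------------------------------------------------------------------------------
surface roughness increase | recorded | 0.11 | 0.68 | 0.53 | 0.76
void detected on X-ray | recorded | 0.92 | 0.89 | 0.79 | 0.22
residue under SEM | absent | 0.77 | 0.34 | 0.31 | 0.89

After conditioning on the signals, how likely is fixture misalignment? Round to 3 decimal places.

0.046

By Bayes' rule with conditional independence, the unnormalized weight for each hypothesis is prior × ∏ likelihoods (using 1 − P(present | H) for each absent signal):
  fixture misalignment: 0.327 × 0.11 × 0.92 × (1 − 0.77) = 0.0076113
  temperature drift: 0.282 × 0.68 × 0.89 × (1 − 0.34) = 0.11264
  humidity excursion: 0.138 × 0.53 × 0.79 × (1 − 0.31) = 0.039869
  operator setup error: 0.253 × 0.76 × 0.22 × (1 − 0.89) = 0.0046532
Marginal likelihood of the evidence = 0.16477.
P(fixture misalignment | evidence) = 0.0076113 / 0.16477 ≈ 0.046.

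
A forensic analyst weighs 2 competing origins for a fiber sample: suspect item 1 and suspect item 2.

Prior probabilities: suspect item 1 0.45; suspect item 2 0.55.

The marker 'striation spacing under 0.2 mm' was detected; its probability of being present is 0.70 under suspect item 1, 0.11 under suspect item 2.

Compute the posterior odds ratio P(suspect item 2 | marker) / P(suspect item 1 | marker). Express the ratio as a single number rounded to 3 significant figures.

Unnormalized posterior weight (prior times the marker likelihood) for each of the two hypotheses:
  suspect item 2: 0.55 × 0.11 = 0.0605
  suspect item 1: 0.45 × 0.70 = 0.315
Odds(suspect item 2 : suspect item 1) = 0.0605 / 0.315 ≈ 0.192.

0.192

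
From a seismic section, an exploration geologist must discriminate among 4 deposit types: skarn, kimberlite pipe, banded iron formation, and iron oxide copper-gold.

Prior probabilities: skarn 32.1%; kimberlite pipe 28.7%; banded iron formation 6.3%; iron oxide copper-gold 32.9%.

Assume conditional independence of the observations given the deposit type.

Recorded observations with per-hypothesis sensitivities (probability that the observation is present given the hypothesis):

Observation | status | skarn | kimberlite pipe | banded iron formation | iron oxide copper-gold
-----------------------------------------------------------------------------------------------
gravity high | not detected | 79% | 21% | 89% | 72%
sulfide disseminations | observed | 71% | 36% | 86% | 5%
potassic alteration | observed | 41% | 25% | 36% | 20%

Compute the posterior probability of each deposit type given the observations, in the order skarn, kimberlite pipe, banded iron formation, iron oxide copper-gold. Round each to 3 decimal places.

0.455, 0.473, 0.050, 0.021

Multiply each prior by the joint likelihood of the evidence pattern (using 1 − P(present | H) for each absent observation):
  skarn: 0.321 × (1 − 0.79) × 0.71 × 0.41 = 0.019623
  kimberlite pipe: 0.287 × (1 − 0.21) × 0.36 × 0.25 = 0.020406
  banded iron formation: 0.063 × (1 − 0.89) × 0.86 × 0.36 = 0.0021455
  iron oxide copper-gold: 0.329 × (1 − 0.72) × 0.05 × 0.20 = 0.0009212
Marginal likelihood of the evidence = 0.043095.
P(skarn | evidence) = 0.019623 / 0.043095 ≈ 0.455
P(kimberlite pipe | evidence) = 0.020406 / 0.043095 ≈ 0.473
P(banded iron formation | evidence) = 0.0021455 / 0.043095 ≈ 0.050
P(iron oxide copper-gold | evidence) = 0.0009212 / 0.043095 ≈ 0.021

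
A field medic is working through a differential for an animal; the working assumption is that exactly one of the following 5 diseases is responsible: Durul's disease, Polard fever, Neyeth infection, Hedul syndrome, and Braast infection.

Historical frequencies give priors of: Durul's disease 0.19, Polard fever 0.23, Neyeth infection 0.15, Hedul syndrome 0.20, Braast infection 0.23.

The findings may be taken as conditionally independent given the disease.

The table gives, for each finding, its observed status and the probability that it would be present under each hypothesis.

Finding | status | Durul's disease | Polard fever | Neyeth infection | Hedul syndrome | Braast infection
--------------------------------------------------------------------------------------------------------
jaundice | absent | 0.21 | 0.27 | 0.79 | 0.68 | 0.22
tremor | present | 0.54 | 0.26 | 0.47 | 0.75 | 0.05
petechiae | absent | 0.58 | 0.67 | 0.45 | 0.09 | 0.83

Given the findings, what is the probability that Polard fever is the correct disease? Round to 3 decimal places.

For each hypothesis, the unnormalized posterior weight is prior × product of the finding likelihoods (using 1 − P(present | H) for each absent finding):
  Durul's disease: 0.19 × (1 − 0.21) × 0.54 × (1 − 0.58) = 0.034043
  Polard fever: 0.23 × (1 − 0.27) × 0.26 × (1 − 0.67) = 0.014406
  Neyeth infection: 0.15 × (1 − 0.79) × 0.47 × (1 − 0.45) = 0.0081427
  Hedul syndrome: 0.20 × (1 − 0.68) × 0.75 × (1 − 0.09) = 0.04368
  Braast infection: 0.23 × (1 − 0.22) × 0.05 × (1 − 0.83) = 0.0015249
The unnormalized weights sum to 0.1018.
P(Polard fever | evidence) = 0.014406 / 0.1018 ≈ 0.142.

0.142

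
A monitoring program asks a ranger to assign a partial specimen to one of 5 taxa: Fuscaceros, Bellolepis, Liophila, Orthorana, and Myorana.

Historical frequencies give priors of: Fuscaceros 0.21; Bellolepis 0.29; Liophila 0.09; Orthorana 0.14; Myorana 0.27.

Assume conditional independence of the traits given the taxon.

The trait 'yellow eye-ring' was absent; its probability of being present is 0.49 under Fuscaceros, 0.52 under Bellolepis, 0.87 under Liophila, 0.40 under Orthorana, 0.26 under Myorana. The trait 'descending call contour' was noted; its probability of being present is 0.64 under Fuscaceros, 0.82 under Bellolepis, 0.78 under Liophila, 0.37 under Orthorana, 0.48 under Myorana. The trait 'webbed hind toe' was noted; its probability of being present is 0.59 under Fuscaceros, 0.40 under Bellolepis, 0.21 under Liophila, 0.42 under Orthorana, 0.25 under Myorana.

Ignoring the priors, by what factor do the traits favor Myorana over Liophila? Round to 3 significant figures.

4.17

Joint likelihood of the trait pattern under each hypothesis (using 1 − P(present | H) for each absent trait):
  Myorana: (1 − 0.26) × 0.48 × 0.25 = 0.0888
  Liophila: (1 − 0.87) × 0.78 × 0.21 = 0.021294
Bayes factor = 0.0888 / 0.021294 ≈ 4.17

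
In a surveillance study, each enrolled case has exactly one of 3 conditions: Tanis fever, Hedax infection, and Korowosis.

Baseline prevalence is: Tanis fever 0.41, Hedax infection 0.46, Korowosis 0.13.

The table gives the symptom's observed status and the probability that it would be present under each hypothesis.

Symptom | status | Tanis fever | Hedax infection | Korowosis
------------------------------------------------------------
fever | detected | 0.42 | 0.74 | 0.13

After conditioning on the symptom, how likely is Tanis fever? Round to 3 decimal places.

0.325

Multiply each prior by the likelihood of the symptom:
  Tanis fever: 0.41 × 0.42 = 0.1722
  Hedax infection: 0.46 × 0.74 = 0.3404
  Korowosis: 0.13 × 0.13 = 0.0169
The unnormalized weights sum to 0.5295.
P(Tanis fever | evidence) = 0.1722 / 0.5295 ≈ 0.325.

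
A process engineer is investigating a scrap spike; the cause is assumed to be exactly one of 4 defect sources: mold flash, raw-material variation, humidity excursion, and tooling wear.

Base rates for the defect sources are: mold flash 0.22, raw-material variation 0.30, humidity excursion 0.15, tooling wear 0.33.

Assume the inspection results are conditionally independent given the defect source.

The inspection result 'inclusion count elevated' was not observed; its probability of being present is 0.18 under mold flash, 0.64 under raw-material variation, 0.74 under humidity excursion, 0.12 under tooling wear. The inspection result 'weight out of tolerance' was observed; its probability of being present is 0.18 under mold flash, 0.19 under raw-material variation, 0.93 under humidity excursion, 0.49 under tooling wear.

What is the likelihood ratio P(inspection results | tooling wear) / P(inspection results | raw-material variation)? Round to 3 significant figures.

Take the product of per-inspection result likelihoods under each hypothesis (using 1 − P(present | H) for each absent inspection result), then divide.
  tooling wear: (1 − 0.12) × 0.49 = 0.4312
  raw-material variation: (1 − 0.64) × 0.19 = 0.0684
Bayes factor = 0.4312 / 0.0684 ≈ 6.30

6.30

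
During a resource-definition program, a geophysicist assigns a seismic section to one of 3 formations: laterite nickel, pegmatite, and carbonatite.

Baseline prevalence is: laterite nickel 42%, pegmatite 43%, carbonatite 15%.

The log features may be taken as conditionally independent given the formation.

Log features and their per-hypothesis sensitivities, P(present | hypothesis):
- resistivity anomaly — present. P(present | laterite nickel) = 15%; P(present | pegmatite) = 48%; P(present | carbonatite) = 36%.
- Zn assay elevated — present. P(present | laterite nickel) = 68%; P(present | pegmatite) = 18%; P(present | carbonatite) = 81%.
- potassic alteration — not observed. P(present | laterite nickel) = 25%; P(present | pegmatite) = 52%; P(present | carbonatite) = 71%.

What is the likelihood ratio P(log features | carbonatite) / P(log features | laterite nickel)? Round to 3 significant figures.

1.11

Joint likelihood of the log feature pattern under each hypothesis (using 1 − P(present | H) for each absent log feature):
  carbonatite: 0.36 × 0.81 × (1 − 0.71) = 0.084564
  laterite nickel: 0.15 × 0.68 × (1 − 0.25) = 0.0765
Bayes factor = 0.084564 / 0.0765 ≈ 1.11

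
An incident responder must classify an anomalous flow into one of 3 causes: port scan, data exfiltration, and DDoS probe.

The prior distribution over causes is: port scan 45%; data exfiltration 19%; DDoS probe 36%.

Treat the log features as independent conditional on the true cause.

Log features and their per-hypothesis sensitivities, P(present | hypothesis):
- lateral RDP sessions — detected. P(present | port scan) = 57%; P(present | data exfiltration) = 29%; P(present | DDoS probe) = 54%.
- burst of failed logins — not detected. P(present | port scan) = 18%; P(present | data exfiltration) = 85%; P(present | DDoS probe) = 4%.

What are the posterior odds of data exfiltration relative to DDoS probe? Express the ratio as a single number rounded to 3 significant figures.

Unnormalized posterior weight (prior times the log feature likelihoods) for each of the two hypotheses (using 1 − P(present | H) for each absent log feature):
  data exfiltration: 0.19 × 0.29 × (1 − 0.85) = 0.008265
  DDoS probe: 0.36 × 0.54 × (1 − 0.04) = 0.18662
Odds(data exfiltration : DDoS probe) = 0.008265 / 0.18662 ≈ 0.0443.

0.0443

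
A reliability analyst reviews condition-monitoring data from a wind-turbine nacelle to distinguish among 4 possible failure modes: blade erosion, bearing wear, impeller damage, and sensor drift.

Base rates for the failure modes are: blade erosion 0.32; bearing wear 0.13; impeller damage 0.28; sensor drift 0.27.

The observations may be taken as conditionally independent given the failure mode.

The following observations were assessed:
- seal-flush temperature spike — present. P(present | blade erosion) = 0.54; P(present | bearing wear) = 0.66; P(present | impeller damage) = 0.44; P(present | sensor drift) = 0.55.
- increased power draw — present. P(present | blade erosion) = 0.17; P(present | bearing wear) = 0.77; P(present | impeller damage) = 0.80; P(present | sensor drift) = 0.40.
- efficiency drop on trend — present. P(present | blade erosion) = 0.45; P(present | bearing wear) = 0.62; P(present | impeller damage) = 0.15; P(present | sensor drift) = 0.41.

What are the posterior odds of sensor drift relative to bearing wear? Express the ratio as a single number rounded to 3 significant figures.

Posterior odds equal prior odds times the likelihood ratio; only the two competing hypotheses matter.
  sensor drift: 0.27 × 0.55 × 0.40 × 0.41 = 0.024354
  bearing wear: 0.13 × 0.66 × 0.77 × 0.62 = 0.040961
Odds(sensor drift : bearing wear) = 0.024354 / 0.040961 ≈ 0.595.

0.595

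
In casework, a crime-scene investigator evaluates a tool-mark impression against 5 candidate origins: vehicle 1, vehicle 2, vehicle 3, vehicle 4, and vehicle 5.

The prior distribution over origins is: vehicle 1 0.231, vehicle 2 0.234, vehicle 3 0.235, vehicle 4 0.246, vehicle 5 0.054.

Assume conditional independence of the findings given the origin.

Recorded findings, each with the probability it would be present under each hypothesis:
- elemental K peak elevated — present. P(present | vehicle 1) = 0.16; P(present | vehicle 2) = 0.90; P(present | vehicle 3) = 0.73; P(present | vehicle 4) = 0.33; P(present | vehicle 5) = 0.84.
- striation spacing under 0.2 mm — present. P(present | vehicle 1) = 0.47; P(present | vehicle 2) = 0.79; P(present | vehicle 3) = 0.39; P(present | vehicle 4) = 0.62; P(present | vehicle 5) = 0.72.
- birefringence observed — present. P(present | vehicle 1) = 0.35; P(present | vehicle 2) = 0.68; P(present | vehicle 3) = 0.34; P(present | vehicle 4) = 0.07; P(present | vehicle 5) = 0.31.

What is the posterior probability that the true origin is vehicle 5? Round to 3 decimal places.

For each hypothesis, the unnormalized posterior weight is prior × product of the finding likelihoods:
  vehicle 1: 0.231 × 0.16 × 0.47 × 0.35 = 0.0060799
  vehicle 2: 0.234 × 0.90 × 0.79 × 0.68 = 0.11313
  vehicle 3: 0.235 × 0.73 × 0.39 × 0.34 = 0.022748
  vehicle 4: 0.246 × 0.33 × 0.62 × 0.07 = 0.0035232
  vehicle 5: 0.054 × 0.84 × 0.72 × 0.31 = 0.010124
Marginal likelihood of the evidence = 0.15561.
P(vehicle 5 | evidence) = 0.010124 / 0.15561 ≈ 0.065.

0.065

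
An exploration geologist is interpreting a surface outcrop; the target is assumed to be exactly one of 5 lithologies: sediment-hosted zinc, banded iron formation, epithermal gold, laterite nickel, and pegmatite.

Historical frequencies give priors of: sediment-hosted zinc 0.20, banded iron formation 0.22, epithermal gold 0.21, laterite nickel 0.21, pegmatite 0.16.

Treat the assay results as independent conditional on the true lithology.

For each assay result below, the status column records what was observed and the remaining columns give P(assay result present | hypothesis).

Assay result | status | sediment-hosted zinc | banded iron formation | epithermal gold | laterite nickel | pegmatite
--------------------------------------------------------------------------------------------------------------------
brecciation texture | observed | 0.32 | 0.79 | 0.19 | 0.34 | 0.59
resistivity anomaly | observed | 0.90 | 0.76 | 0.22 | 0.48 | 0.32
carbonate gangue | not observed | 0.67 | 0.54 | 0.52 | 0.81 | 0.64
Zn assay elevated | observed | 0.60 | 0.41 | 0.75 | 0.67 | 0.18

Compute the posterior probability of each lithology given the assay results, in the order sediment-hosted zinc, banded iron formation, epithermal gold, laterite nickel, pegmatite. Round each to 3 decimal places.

Multiply each prior by the joint likelihood of the assay result pattern (using 1 − P(present | H) for each absent assay result):
  sediment-hosted zinc: 0.20 × 0.32 × 0.90 × (1 − 0.67) × 0.60 = 0.011405
  banded iron formation: 0.22 × 0.79 × 0.76 × (1 − 0.54) × 0.41 = 0.024912
  epithermal gold: 0.21 × 0.19 × 0.22 × (1 − 0.52) × 0.75 = 0.0031601
  laterite nickel: 0.21 × 0.34 × 0.48 × (1 − 0.81) × 0.67 = 0.0043628
  pegmatite: 0.16 × 0.59 × 0.32 × (1 − 0.64) × 0.18 = 0.0019575
The unnormalized weights sum to 0.045797.
P(sediment-hosted zinc | evidence) = 0.011405 / 0.045797 ≈ 0.249
P(banded iron formation | evidence) = 0.024912 / 0.045797 ≈ 0.544
P(epithermal gold | evidence) = 0.0031601 / 0.045797 ≈ 0.069
P(laterite nickel | evidence) = 0.0043628 / 0.045797 ≈ 0.095
P(pegmatite | evidence) = 0.0019575 / 0.045797 ≈ 0.043

0.249, 0.544, 0.069, 0.095, 0.043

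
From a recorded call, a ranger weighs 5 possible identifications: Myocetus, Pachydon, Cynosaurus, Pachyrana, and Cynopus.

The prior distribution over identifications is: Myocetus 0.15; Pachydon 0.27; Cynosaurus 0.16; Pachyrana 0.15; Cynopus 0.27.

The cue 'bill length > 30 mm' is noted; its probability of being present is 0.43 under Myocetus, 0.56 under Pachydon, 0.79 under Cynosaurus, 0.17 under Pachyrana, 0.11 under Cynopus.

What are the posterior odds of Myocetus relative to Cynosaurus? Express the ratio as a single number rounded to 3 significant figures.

The normalizing constant cancels in an odds ratio, so compute prior × likelihood for the two hypotheses only:
  Myocetus: 0.15 × 0.43 = 0.0645
  Cynosaurus: 0.16 × 0.79 = 0.1264
Posterior odds = 0.0645 / 0.1264 ≈ 0.510.

0.510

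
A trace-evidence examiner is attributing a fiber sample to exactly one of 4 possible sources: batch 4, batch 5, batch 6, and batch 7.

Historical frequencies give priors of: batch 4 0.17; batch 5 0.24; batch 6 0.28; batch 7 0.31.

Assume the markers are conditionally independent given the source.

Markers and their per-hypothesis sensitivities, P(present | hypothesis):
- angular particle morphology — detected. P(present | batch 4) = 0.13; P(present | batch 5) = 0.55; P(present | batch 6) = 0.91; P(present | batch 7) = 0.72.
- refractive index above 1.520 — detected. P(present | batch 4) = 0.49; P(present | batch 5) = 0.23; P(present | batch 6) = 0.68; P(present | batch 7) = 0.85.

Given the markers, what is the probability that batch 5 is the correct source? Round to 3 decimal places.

0.075

Multiply each prior by the joint likelihood of the marker pattern:
  batch 4: 0.17 × 0.13 × 0.49 = 0.010829
  batch 5: 0.24 × 0.55 × 0.23 = 0.03036
  batch 6: 0.28 × 0.91 × 0.68 = 0.17326
  batch 7: 0.31 × 0.72 × 0.85 = 0.18972
Normalizing constant Z = 0.010829 + 0.03036 + 0.17326 + 0.18972 = 0.40417.
P(batch 5 | evidence) = 0.03036 / 0.40417 ≈ 0.075.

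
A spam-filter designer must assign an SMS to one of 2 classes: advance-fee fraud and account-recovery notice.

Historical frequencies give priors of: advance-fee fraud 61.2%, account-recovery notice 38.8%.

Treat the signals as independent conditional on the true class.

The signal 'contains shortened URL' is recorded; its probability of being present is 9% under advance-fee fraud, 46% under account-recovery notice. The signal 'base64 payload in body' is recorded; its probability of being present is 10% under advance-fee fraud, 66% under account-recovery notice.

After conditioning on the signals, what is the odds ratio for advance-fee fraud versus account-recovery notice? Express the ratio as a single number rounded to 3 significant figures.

0.0468

The normalizing constant cancels in an odds ratio, so compute prior × likelihood for the two hypotheses only:
  advance-fee fraud: 0.612 × 0.09 × 0.10 = 0.005508
  account-recovery notice: 0.388 × 0.46 × 0.66 = 0.1178
Odds(advance-fee fraud : account-recovery notice) = 0.005508 / 0.1178 ≈ 0.0468.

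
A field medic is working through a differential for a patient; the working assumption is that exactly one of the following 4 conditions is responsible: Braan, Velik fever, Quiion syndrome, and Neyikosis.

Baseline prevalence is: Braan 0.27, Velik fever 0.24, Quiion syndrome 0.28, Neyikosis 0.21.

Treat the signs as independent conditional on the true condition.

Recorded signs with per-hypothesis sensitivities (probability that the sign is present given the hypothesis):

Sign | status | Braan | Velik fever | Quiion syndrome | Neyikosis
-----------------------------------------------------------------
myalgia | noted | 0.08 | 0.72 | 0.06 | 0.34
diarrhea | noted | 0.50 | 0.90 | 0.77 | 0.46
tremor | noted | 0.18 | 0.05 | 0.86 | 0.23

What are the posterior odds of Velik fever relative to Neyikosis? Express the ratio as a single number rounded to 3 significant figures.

The normalizing constant cancels in an odds ratio, so compute prior × likelihood for the two hypotheses only:
  Velik fever: 0.24 × 0.72 × 0.90 × 0.05 = 0.007776
  Neyikosis: 0.21 × 0.34 × 0.46 × 0.23 = 0.0075541
Posterior odds = 0.007776 / 0.0075541 ≈ 1.03.

1.03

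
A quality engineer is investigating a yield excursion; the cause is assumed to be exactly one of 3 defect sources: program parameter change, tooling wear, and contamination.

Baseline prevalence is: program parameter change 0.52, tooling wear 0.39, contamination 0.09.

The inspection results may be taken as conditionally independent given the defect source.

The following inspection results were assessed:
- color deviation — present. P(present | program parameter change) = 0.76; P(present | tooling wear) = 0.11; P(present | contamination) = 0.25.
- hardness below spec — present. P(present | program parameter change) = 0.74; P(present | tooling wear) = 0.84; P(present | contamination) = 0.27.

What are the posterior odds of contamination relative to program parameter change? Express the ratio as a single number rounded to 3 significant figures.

0.0208

Posterior odds equal prior odds times the likelihood ratio; only the two competing hypotheses matter.
  contamination: 0.09 × 0.25 × 0.27 = 0.006075
  program parameter change: 0.52 × 0.76 × 0.74 = 0.29245
Odds(contamination : program parameter change) = 0.006075 / 0.29245 ≈ 0.0208.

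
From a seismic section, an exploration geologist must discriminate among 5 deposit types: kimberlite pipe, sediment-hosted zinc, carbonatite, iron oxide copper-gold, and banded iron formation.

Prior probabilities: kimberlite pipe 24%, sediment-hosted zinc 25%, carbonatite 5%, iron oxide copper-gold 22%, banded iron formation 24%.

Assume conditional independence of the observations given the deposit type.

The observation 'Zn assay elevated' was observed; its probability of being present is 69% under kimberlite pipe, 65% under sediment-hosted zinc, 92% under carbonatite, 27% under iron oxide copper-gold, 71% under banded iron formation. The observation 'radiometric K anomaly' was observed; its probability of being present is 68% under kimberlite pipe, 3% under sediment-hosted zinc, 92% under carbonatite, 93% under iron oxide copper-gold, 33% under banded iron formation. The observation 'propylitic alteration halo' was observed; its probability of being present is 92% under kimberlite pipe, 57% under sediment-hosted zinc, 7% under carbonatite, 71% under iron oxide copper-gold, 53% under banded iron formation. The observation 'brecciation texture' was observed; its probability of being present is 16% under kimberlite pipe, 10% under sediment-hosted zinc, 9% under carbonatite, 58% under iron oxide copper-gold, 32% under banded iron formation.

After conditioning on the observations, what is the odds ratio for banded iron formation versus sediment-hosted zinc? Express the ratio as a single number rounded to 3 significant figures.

34.3

Posterior odds equal prior odds times the likelihood ratio; only the two competing hypotheses matter.
  banded iron formation: 0.24 × 0.71 × 0.33 × 0.53 × 0.32 = 0.0095369
  sediment-hosted zinc: 0.25 × 0.65 × 0.03 × 0.57 × 0.10 = 0.00027788
Posterior odds = 0.0095369 / 0.00027788 ≈ 34.3.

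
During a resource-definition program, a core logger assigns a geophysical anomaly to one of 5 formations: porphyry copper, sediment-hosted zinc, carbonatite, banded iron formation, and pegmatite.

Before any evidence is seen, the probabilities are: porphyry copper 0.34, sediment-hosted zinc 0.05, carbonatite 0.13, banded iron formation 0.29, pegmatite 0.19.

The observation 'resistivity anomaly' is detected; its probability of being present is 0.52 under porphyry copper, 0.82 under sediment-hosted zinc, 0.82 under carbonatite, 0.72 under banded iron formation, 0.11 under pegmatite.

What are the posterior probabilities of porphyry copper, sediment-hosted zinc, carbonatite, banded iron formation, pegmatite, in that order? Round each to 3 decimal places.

By Bayes' rule, the unnormalized weight for each hypothesis is prior × likelihood:
  porphyry copper: 0.34 × 0.52 = 0.1768
  sediment-hosted zinc: 0.05 × 0.82 = 0.041
  carbonatite: 0.13 × 0.82 = 0.1066
  banded iron formation: 0.29 × 0.72 = 0.2088
  pegmatite: 0.19 × 0.11 = 0.0209
Marginal likelihood of the evidence = 0.5541.
P(porphyry copper | evidence) = 0.1768 / 0.5541 ≈ 0.319
P(sediment-hosted zinc | evidence) = 0.041 / 0.5541 ≈ 0.074
P(carbonatite | evidence) = 0.1066 / 0.5541 ≈ 0.192
P(banded iron formation | evidence) = 0.2088 / 0.5541 ≈ 0.377
P(pegmatite | evidence) = 0.0209 / 0.5541 ≈ 0.038

0.319, 0.074, 0.192, 0.377, 0.038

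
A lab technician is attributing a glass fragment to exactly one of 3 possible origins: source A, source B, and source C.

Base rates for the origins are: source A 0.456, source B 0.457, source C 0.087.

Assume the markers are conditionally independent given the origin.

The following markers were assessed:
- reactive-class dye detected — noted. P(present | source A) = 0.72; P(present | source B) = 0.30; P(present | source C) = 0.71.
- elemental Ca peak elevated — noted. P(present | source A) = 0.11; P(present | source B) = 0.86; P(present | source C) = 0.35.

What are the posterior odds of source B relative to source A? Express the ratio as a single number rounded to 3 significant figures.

3.26

Posterior odds equal prior odds times the likelihood ratio; only the two competing hypotheses matter.
  source B: 0.457 × 0.30 × 0.86 = 0.11791
  source A: 0.456 × 0.72 × 0.11 = 0.036115
Odds(source B : source A) = 0.11791 / 0.036115 ≈ 3.26.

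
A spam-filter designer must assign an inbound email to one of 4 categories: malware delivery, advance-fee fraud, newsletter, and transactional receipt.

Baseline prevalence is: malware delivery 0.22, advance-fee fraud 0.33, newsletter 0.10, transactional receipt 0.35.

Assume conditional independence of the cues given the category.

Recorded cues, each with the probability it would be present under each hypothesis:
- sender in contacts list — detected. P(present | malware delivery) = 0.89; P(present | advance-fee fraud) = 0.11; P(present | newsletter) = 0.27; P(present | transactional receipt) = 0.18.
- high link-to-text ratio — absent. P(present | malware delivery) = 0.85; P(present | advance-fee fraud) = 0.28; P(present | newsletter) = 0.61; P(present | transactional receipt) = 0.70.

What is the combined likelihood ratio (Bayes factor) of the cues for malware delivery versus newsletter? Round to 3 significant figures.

1.27

Take the product of per-cue likelihoods under each hypothesis (using 1 − P(present | H) for each absent cue), then divide.
  malware delivery: 0.89 × (1 − 0.85) = 0.1335
  newsletter: 0.27 × (1 − 0.61) = 0.1053
Bayes factor = 0.1335 / 0.1053 ≈ 1.27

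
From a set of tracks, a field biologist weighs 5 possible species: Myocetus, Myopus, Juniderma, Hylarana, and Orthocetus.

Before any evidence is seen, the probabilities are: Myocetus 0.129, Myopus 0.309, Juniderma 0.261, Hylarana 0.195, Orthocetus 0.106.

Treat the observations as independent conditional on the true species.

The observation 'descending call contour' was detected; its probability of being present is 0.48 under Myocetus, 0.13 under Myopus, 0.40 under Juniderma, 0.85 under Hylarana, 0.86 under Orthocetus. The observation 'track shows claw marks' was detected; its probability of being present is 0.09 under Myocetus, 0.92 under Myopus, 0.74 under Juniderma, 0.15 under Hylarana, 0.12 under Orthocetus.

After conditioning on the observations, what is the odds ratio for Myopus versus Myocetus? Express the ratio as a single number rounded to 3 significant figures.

6.63

Unnormalized posterior weight (prior times the observation likelihoods) for each of the two hypotheses:
  Myopus: 0.309 × 0.13 × 0.92 = 0.036956
  Myocetus: 0.129 × 0.48 × 0.09 = 0.0055728
Odds(Myopus : Myocetus) = 0.036956 / 0.0055728 ≈ 6.63.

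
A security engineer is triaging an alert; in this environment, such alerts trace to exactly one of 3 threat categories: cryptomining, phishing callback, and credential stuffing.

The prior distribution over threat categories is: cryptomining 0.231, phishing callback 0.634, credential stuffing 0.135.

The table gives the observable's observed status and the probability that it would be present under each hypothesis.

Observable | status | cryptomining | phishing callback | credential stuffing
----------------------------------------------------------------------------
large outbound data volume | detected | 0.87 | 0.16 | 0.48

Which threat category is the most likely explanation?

For each hypothesis, the unnormalized posterior weight is prior × likelihood:
  cryptomining: 0.231 × 0.87 = 0.20097
  phishing callback: 0.634 × 0.16 = 0.10144
  credential stuffing: 0.135 × 0.48 = 0.0648
Marginal likelihood of the evidence = 0.36721.
P(cryptomining | evidence) ≈ 0.20097 / 0.36721 ≈ 0.547
P(phishing callback | evidence) ≈ 0.10144 / 0.36721 ≈ 0.276
P(credential stuffing | evidence) ≈ 0.0648 / 0.36721 ≈ 0.176
The largest is 0.547, so cryptomining is most probable.

cryptomining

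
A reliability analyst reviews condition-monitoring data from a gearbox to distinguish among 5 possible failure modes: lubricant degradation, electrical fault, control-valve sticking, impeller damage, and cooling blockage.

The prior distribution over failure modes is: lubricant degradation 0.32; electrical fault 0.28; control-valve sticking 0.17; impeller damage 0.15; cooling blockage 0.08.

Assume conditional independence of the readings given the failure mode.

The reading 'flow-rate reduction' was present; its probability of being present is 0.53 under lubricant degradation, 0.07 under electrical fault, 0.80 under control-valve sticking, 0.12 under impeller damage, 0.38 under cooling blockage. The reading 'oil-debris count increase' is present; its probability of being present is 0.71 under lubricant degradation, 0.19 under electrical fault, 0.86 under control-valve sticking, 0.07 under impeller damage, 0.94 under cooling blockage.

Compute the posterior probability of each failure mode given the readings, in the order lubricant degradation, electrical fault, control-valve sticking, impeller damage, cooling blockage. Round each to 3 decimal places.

For each hypothesis, the unnormalized posterior weight is prior × product of the reading likelihoods:
  lubricant degradation: 0.32 × 0.53 × 0.71 = 0.12042
  electrical fault: 0.28 × 0.07 × 0.19 = 0.003724
  control-valve sticking: 0.17 × 0.80 × 0.86 = 0.11696
  impeller damage: 0.15 × 0.12 × 0.07 = 0.00126
  cooling blockage: 0.08 × 0.38 × 0.94 = 0.028576
Marginal likelihood of the evidence = 0.27094.
P(lubricant degradation | evidence) = 0.12042 / 0.27094 ≈ 0.444
P(electrical fault | evidence) = 0.003724 / 0.27094 ≈ 0.014
P(control-valve sticking | evidence) = 0.11696 / 0.27094 ≈ 0.432
P(impeller damage | evidence) = 0.00126 / 0.27094 ≈ 0.005
P(cooling blockage | evidence) = 0.028576 / 0.27094 ≈ 0.105

0.444, 0.014, 0.432, 0.005, 0.105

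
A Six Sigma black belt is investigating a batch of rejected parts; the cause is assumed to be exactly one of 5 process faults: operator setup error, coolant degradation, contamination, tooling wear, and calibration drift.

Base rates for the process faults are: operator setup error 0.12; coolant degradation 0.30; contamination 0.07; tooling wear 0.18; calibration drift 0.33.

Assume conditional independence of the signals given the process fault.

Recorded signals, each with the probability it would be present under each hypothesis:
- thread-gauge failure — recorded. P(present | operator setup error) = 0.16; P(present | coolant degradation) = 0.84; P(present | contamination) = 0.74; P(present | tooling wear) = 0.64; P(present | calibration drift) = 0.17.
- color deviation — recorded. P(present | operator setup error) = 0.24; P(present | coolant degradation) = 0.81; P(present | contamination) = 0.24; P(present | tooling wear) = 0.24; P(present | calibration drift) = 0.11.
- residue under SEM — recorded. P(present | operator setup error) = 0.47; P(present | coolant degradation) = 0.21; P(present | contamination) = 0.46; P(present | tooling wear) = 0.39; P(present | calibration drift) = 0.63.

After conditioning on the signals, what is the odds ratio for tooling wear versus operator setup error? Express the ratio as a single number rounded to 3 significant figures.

The normalizing constant cancels in an odds ratio, so compute prior × likelihood for the two hypotheses only:
  tooling wear: 0.18 × 0.64 × 0.24 × 0.39 = 0.010783
  operator setup error: 0.12 × 0.16 × 0.24 × 0.47 = 0.0021658
Posterior odds = 0.010783 / 0.0021658 ≈ 4.98.

4.98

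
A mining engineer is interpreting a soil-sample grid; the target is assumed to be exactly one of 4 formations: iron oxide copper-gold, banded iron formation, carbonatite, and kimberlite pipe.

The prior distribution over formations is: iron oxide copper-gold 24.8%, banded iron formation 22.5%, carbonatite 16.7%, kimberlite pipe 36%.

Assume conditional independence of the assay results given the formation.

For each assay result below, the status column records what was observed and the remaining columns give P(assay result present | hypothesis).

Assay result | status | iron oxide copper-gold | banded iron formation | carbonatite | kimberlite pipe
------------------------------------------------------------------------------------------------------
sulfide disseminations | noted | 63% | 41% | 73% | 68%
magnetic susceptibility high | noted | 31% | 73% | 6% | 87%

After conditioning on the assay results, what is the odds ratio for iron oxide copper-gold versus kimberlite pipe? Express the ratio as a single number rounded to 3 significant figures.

0.227

The normalizing constant cancels in an odds ratio, so compute prior × likelihood for the two hypotheses only:
  iron oxide copper-gold: 0.248 × 0.63 × 0.31 = 0.048434
  kimberlite pipe: 0.360 × 0.68 × 0.87 = 0.21298
Odds(iron oxide copper-gold : kimberlite pipe) = 0.048434 / 0.21298 ≈ 0.227.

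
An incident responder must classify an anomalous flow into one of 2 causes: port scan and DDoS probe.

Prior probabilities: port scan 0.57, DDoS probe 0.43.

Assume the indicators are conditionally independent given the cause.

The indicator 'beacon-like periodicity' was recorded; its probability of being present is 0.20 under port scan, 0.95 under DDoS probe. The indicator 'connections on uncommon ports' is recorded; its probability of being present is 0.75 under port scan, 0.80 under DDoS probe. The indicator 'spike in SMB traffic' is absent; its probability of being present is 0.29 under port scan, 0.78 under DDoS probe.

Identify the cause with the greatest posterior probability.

DDoS probe

Multiply each prior by the joint likelihood of the indicator pattern (using 1 − P(present | H) for each absent indicator):
  port scan: 0.57 × 0.20 × 0.75 × (1 − 0.29) = 0.060705
  DDoS probe: 0.43 × 0.95 × 0.80 × (1 − 0.78) = 0.071896
Normalizing constant Z = 0.060705 + 0.071896 = 0.1326.
P(port scan | evidence) ≈ 0.060705 / 0.1326 ≈ 0.458
P(DDoS probe | evidence) ≈ 0.071896 / 0.1326 ≈ 0.542
The largest is 0.542, so DDoS probe is most probable.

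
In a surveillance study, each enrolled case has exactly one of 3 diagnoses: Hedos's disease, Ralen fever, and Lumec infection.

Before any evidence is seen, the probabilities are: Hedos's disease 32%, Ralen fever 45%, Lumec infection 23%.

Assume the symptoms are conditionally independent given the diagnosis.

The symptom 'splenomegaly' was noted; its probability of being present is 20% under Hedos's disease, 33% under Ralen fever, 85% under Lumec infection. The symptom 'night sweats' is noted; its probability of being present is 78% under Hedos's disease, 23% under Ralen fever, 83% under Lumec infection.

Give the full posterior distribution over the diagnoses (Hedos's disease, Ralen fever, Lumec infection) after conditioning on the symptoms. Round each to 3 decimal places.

0.203, 0.139, 0.659

Multiply each prior by the joint likelihood of the symptom pattern:
  Hedos's disease: 0.32 × 0.20 × 0.78 = 0.04992
  Ralen fever: 0.45 × 0.33 × 0.23 = 0.034155
  Lumec infection: 0.23 × 0.85 × 0.83 = 0.16226
The unnormalized weights sum to 0.24634.
P(Hedos's disease | evidence) = 0.04992 / 0.24634 ≈ 0.203
P(Ralen fever | evidence) = 0.034155 / 0.24634 ≈ 0.139
P(Lumec infection | evidence) = 0.16226 / 0.24634 ≈ 0.659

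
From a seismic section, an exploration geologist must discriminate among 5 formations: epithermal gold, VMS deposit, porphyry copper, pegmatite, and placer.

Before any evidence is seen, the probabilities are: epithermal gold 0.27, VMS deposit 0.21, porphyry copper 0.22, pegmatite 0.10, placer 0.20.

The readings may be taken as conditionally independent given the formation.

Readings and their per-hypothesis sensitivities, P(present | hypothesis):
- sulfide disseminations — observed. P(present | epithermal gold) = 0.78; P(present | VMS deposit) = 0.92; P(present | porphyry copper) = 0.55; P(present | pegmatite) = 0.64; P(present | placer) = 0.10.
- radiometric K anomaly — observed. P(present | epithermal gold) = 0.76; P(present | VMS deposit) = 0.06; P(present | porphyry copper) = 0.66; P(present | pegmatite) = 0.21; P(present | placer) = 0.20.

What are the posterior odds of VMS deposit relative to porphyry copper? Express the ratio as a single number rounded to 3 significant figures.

0.145

Posterior odds equal prior odds times the likelihood ratio; only the two competing hypotheses matter.
  VMS deposit: 0.21 × 0.92 × 0.06 = 0.011592
  porphyry copper: 0.22 × 0.55 × 0.66 = 0.07986
Posterior odds = 0.011592 / 0.07986 ≈ 0.145.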